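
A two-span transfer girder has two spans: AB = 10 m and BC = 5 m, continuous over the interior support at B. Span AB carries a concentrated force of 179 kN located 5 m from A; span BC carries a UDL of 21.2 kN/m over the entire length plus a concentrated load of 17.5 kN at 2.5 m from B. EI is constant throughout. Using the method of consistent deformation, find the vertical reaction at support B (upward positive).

Take M_B as the redundant. Released structure: two simple spans AB and BC with a hinge at B.
Rotations at B on the released spans (each span's end-slope, ×1/EI):
  span AB: point load 179 at a = 5: Pab(L + a)/(6LEI) = 1119/EI
  span BC: UDL 21.2: wL³/(24EI) = 110.4/EI
  span BC: point load 17.5 at a = 2.5: Pab(L + b)/(6LEI) = 27.34/EI
  relative rotation θ_0 = (1119 + 137.8)/EI = 1257/EI
A unit hogging moment at B produces rotation L₁/(3EI) + L₂/(3EI) = 5/EI.
Compatibility: M_B·(L₁+L₂)/(3EI) = θ_0, giving M_B = 251.3 kN·m (hogging).
Span AB, ΣM about A with M_B applied at B: R_B^{AB}·10 = 895 + 251.3, so R_B^{AB} = 114.6 kN and R_A = 179 − 114.6 = 64.37 kN.
Span BC, ΣM about C: R_B^{BC}·5 = 308.8 + 251.3, so R_B^{BC} = 112 kN and R_C = 123.5 − 112 = 11.49 kN.
R_B = 114.6 + 112 = 226.6 kN.

R_B = 226.6 kN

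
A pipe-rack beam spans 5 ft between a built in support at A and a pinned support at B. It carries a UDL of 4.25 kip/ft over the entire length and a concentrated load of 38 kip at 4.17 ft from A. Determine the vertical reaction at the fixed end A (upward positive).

R_A = 22.66 kip

Take the reaction at B as the redundant and release it; the primary structure is a cantilever fixed at A.
Deflection at B on the released cantilever, summing each load's contribution:
  UDL 4.25: wL⁴/(8EI) = 332/EI
  point load 38 at a = 4.17: Pa²(3L − a)/(6EI) = 1193/EI
  δ_0 = 1525/EI
Flexibility coefficient — unit upward force at B: δ_{BB} = L³/(3EI) = 41.67/EI.
Compatibility at B: δ_0 − R_B·δ_{BB} = 0, so R_B = 1525/41.67 = 36.59 kip.
Vertical equilibrium: R_A = ΣP − R_B = 59.25 − 36.59 = 22.66 kip.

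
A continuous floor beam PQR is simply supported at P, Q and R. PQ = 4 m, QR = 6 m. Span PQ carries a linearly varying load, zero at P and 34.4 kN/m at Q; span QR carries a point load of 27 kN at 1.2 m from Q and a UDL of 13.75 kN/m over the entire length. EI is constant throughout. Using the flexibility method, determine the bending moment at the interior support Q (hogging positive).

Take M_Q as the redundant. Released structure: two simple spans PQ and QR with a hinge at Q.
Rotations at Q on the released spans (each span's end-slope, ×1/EI):
  span PQ: triangular load, peak 34.4: w₀L³/(45EI) = 48.92/EI
  span QR: point load 27 at a = 1.2: Pab(L + b)/(6LEI) = 46.66/EI
  span QR: UDL 13.75: wL³/(24EI) = 123.8/EI
  relative rotation θ_0 = (48.92 + 170.4)/EI = 219.3/EI
A unit hogging moment at Q produces rotation L₁/(3EI) + L₂/(3EI) = 3.333/EI.
Compatibility: M_Q·(L₁+L₂)/(3EI) = θ_0, giving M_Q = 65.8 kN·m (hogging).

M_Q = 65.8 kN·m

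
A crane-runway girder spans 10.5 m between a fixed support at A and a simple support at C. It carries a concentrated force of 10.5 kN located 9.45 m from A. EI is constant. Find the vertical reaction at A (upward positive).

Release the roller at C. Primary structure: cantilever fixed at A.
Primary-structure tip deflection at C by superposition:
  point load 10.5 at a = 9.45: Pa²(3L − a)/(6EI) = 3446/EI
Tip deflection under a unit load at C: L³/(3EI) = 385.9/EI.
Compatibility at C: δ_0 − R_C·δ_{CC} = 0, so R_C = 3446/385.9 = 8.93 kN.
Vertical equilibrium: R_A = ΣP − R_C = 10.5 − 8.93 = 1.57 kN.

R_A = 1.57 kN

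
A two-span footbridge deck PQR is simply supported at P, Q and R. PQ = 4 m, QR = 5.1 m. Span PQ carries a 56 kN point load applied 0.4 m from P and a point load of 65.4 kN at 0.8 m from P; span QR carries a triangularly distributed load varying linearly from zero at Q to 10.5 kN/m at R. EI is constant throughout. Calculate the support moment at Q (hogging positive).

M_Q = 24.84 kN·m

Release continuity at Q by inserting a hinge; the redundant is the internal moment M_Q. The primary structure is two simply-supported spans PQ and QR.
Rotations at Q on the released spans (each span's end-slope, ×1/EI):
  span PQ: point load 56 at a = 0.4: Pab(L + a)/(6LEI) = 14.78/EI
  span PQ: point load 65.4 at a = 0.8: Pab(L + a)/(6LEI) = 33.48/EI
  span QR: triangular load, peak 10.5: 7w₀L³/(360EI) = 27.08/EI
  relative rotation θ_0 = (48.27 + 27.08)/EI = 75.35/EI
A unit hogging moment at Q produces rotation L₁/(3EI) + L₂/(3EI) = 3.033/EI.
Slope continuity at Q: θ_0 = M_Q·3.033/EI, so M_Q = 75.35/3.033 = 24.84 kN·m (hogging).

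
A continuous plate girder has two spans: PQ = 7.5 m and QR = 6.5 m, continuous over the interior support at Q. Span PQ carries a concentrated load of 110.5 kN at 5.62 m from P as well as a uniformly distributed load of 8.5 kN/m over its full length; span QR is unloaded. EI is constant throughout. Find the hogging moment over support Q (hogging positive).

Take M_Q as the redundant. Released structure: two simple spans PQ and QR with a hinge at Q.
Rotations at Q on the released spans (each span's end-slope, ×1/EI):
  span PQ: point load 110.5 at a = 5.62: Pab(L + a)/(6LEI) = 340.4/EI
  span PQ: UDL 8.5: wL³/(24EI) = 149.4/EI
  relative rotation θ_0 = (489.8 + 0)/EI = 489.8/EI
A unit hogging moment at Q produces rotation L₁/(3EI) + L₂/(3EI) = 4.667/EI.
Slope continuity at Q: θ_0 = M_Q·4.667/EI, so M_Q = 489.8/4.667 = 105 kN·m (hogging).

M_Q = 105 kN·m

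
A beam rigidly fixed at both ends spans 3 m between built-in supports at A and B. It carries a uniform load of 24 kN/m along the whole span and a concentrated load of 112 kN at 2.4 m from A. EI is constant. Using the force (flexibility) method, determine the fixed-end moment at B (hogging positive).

M_B = 61.01 kN·m

Take the two fixed-end moments M_A, M_B as redundants; the released structure is the simple span AB.
End rotations of the released simple span under the applied load (×1/EI):
  at A: UDL 24: wL³/(24EI) = 27/EI
  at B: UDL 24: wL³/(24EI) = 27/EI
  at A: point load 112 at a = 2.4: Pab(L + b)/(6LEI) = 32.26/EI
  at B: point load 112 at a = 2.4: Pab(L + a)/(6LEI) = 48.38/EI
  θ_A0 = 59.26/EI,  θ_B0 = 75.38/EI
Flexibility coefficients: a unit moment at one end gives L/(3EI) there and L/(6EI) at the far end, so f₁₁ = f₂₂ = 1/EI and f₁₂ = f₂₁ = 0.5/EI.
Compatibility — zero rotation at each built-in end:
  1 M_A + 0.5 M_B = 59.26
  0.5 M_A + 1 M_B = 75.38
Solving the pair gives M_A = 28.75 kN·m and M_B = 61.01 kN·m (hogging).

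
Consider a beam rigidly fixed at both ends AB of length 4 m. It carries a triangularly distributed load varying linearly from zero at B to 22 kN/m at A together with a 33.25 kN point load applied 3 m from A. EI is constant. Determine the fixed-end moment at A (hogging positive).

M_A = 23.83 kN·m

Take the two fixed-end moments M_A, M_B as redundants; the released structure is the simple span AB.
On the primary (simply-supported) span, the end slopes from the loading are:
  at A: triangular load, peak 22: w₀L³/(45EI) = 31.29/EI
  at B: triangular load, peak 22: 7w₀L³/(360EI) = 27.38/EI
  at A: point load 33.25 at a = 3: Pab(L + b)/(6LEI) = 20.78/EI
  at B: point load 33.25 at a = 3: Pab(L + a)/(6LEI) = 29.09/EI
  θ_A0 = 52.07/EI,  θ_B0 = 56.47/EI
Flexibility coefficients: a unit moment at one end gives L/(3EI) there and L/(6EI) at the far end, so f₁₁ = f₂₂ = 1.333/EI and f₁₂ = f₂₁ = 0.6667/EI.
Compatibility — zero rotation at each built-in end:
  1.333 M_A + 0.6667 M_B = 52.07
  0.6667 M_A + 1.333 M_B = 56.47
Solving the pair gives M_A = 23.83 kN·m and M_B = 30.44 kN·m (hogging).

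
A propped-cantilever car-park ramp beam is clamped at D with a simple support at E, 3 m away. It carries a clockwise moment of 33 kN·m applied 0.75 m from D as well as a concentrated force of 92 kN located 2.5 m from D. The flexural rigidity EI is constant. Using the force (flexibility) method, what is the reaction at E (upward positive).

R_E = 76.43 kN

Choose R_E as the redundant. The primary structure is the cantilever fixed at D.
Primary-structure tip deflection at E by superposition:
  clockwise couple 33 at a = 0.75: M₀a(2L − a)/(2EI) = 64.97/EI
  point load 92 at a = 2.5: Pa²(3L − a)/(6EI) = 622.9/EI
  δ_0 = 687.9/EI
Flexibility coefficient — unit upward force at E: δ_{EE} = L³/(3EI) = 9/EI.
Compatibility at E: δ_0 − R_E·δ_{EE} = 0, so R_E = 687.9/9 = 76.43 kN.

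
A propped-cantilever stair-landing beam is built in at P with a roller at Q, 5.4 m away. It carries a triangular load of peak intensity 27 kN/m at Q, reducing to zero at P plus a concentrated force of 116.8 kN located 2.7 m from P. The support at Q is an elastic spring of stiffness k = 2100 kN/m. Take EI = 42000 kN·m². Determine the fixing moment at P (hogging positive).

M_P = 278.3 kN·m

Release the roller at Q. Primary structure: cantilever fixed at P.
Free-end deflection of the primary structure under the applied loading (downward +):
  triangular load, peak 27 at the free end: 11w₀L⁴/(120EI) = 2105/EI
  point load 116.8 at a = 2.7: Pa²(3L − a)/(6EI) = 1916/EI
  δ_0 = 4020/EI
Tip deflection under a unit load at Q: L³/(3EI) = 52.49/EI.
With EI = 42000 kN·m²: δ_0 = 0.095722 m and δ_{QQ} = 0.00125 m/kN.
Compatibility — the spring shortens by R_Q/k under the reaction it provides: δ_0 − R_Q·δ_{QQ} = R_Q/k. With 1/k = 0.000476 m/kN, R_Q = δ_0 / (δ_{QQ} + 1/k) = 0.095722 / (0.00125 + 0.000476) = 55.46 kN.
Moment equilibrium about P: M_P = Σ(load moments about P) − R_Q·L = 577.8 − 55.46×5.4 = 278.3 kN·m.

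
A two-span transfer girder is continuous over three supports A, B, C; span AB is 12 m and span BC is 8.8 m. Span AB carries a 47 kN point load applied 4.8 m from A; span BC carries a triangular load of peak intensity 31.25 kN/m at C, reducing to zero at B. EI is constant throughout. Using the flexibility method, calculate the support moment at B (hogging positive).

M_B = 114.4 kN·m

Insert a hinge at B; M_B is the redundant, and each span becomes simply supported.
Rotations at B on the released spans (each span's end-slope, ×1/EI):
  span AB: point load 47 at a = 4.8: Pab(L + a)/(6LEI) = 379/EI
  span BC: triangular load, peak 31.25: 7w₀L³/(360EI) = 414.1/EI
  relative rotation θ_0 = (379 + 414.1)/EI = 793.1/EI
A unit hogging moment at B produces rotation L₁/(3EI) + L₂/(3EI) = 6.933/EI.
Compatibility: M_B·(L₁+L₂)/(3EI) = θ_0, giving M_B = 114.4 kN·m (hogging).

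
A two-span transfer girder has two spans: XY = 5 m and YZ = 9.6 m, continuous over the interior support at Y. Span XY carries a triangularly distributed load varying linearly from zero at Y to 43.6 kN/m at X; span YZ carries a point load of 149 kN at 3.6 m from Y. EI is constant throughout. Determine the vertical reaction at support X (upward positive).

R_X = 32.49 kN

Take M_Y as the redundant. Released structure: two simple spans XY and YZ with a hinge at Y.
Discontinuity in slope at Y on the released structure — sum the simple-span end rotations:
  span XY: triangular load, peak 43.6: 7w₀L³/(360EI) = 106/EI
  span YZ: point load 149 at a = 3.6: Pab(L + b)/(6LEI) = 871.6/EI
  relative rotation θ_0 = (106 + 871.6)/EI = 977.6/EI
A unit hogging moment at Y produces rotation L₁/(3EI) + L₂/(3EI) = 4.867/EI.
Slope continuity at Y: θ_0 = M_Y·4.867/EI, so M_Y = 977.6/4.867 = 200.9 kN·m (hogging).
Span XY, ΣM about X with M_Y applied at Y: R_Y^{XY}·5 = 181.7 + 200.9, so R_Y^{XY} = 76.51 kN and R_X = 109 − 76.51 = 32.49 kN.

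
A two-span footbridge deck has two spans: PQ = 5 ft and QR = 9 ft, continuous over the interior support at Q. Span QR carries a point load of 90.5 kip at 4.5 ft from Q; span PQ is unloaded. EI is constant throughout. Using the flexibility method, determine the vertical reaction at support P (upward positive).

Insert a hinge at Q; M_Q is the redundant, and each span becomes simply supported.
End slopes at the hinge Q, treating each span as simply supported:
  span QR: point load 90.5 at a = 4.5: Pab(L + b)/(6LEI) = 458.2/EI
  relative rotation θ_0 = (0 + 458.2)/EI = 458.2/EI
A unit hogging moment at Q produces rotation L₁/(3EI) + L₂/(3EI) = 4.667/EI.
Slope continuity at Q: θ_0 = M_Q·4.667/EI, so M_Q = 458.2/4.667 = 98.18 kip·ft (hogging).
Span PQ, ΣM about P with M_Q applied at Q: R_Q^{PQ}·5 = 0 + 98.18, so R_Q^{PQ} = 19.64 kip and R_P = 0 − 19.64 = -19.64 kip.

R_P = -19.64 kip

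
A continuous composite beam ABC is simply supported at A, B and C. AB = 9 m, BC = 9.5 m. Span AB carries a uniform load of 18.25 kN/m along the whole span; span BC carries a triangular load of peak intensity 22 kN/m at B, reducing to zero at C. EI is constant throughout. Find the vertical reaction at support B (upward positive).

Release continuity at B by inserting a hinge; the redundant is the internal moment M_B. The primary structure is two simply-supported spans AB and BC.
Rotations at B on the released spans (each span's end-slope, ×1/EI):
  span AB: UDL 18.25: wL³/(24EI) = 554.3/EI
  span BC: triangular load, peak 22: w₀L³/(45EI) = 419.2/EI
  relative rotation θ_0 = (554.3 + 419.2)/EI = 973.5/EI
A unit hogging moment at B produces rotation L₁/(3EI) + L₂/(3EI) = 6.167/EI.
Slope continuity at B: θ_0 = M_B·6.167/EI, so M_B = 973.5/6.167 = 157.9 kN·m (hogging).
Span AB, ΣM about A with M_B applied at B: R_B^{AB}·9 = 739.1 + 157.9, so R_B^{AB} = 99.67 kN and R_A = 164.2 − 99.67 = 64.58 kN.
Span BC, ΣM about C: R_B^{BC}·9.5 = 661.8 + 157.9, so R_B^{BC} = 86.28 kN and R_C = 104.5 − 86.28 = 18.22 kN.
R_B = 99.67 + 86.28 = 185.9 kN.

R_B = 185.9 kN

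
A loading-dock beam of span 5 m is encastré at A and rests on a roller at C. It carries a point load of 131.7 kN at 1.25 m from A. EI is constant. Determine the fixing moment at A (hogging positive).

M_A = 108 kN·m

Release the roller at C. Primary structure: cantilever fixed at A.
Primary-structure tip deflection at C by superposition:
  point load 131.7 at a = 1.25: Pa²(3L − a)/(6EI) = 471.6/EI
Tip deflection under a unit load at C: L³/(3EI) = 41.67/EI.
The prop prevents deflection at C: R_C = δ_0/δ_{CC} = 471.6/41.67 = 11.32 kN.
Moment equilibrium about A: M_A = Σ(load moments about A) − R_C·L = 164.6 − 11.32×5 = 108 kN·m.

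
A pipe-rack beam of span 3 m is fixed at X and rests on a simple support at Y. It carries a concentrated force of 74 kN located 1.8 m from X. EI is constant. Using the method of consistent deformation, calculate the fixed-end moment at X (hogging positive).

Take the reaction at Y as the redundant and release it; the primary structure is a cantilever fixed at X.
Downward deflection at the released point Y due to the loads:
  point load 74 at a = 1.8: Pa²(3L − a)/(6EI) = 287.7/EI
Flexibility coefficient — unit upward force at Y: δ_{YY} = L³/(3EI) = 9/EI.
Compatibility at Y: δ_0 − R_Y·δ_{YY} = 0, so R_Y = 287.7/9 = 31.97 kN.
Moment equilibrium about X: M_X = Σ(load moments about X) − R_Y·L = 133.2 − 31.97×3 = 37.3 kN·m.

M_X = 37.3 kN·m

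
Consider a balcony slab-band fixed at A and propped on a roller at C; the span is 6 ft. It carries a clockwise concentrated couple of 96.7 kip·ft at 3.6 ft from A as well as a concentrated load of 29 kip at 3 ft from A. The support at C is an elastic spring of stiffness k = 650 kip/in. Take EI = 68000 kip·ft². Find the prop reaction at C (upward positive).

Remove the prop at C; the released (primary) structure is a cantilever built in at A.
Primary-structure tip deflection at C by superposition:
  clockwise couple 96.7 at a = 3.6: M₀a(2L − a)/(2EI) = 1462/EI
  point load 29 at a = 3: Pa²(3L − a)/(6EI) = 652.5/EI
  δ_0 = 2115/EI
Tip deflection under a unit load at C: L³/(3EI) = 72/EI.
With EI = 68000 kip·ft²: δ_0 = 0.031097 ft and δ_{CC} = 0.001059 ft/kip.
Compatibility — the spring shortens by R_C/k under the reaction it provides: δ_0 − R_C·δ_{CC} = R_C/k. With 1/k = 1/(650×12) ft/kip = 0.000128 ft/kip, R_C = δ_0 / (δ_{CC} + 1/k) = 0.031097 / (0.001059 + 0.000128) = 26.2 kip.

R_C = 26.2 kip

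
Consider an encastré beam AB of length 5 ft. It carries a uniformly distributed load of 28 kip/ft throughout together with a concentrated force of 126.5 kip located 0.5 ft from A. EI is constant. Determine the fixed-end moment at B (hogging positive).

M_B = 64.03 kip·ft

Take the two fixed-end moments M_A, M_B as redundants; the released structure is the simple span AB.
End rotations of the released simple span under the applied load (×1/EI):
  at A: UDL 28: wL³/(24EI) = 145.8/EI
  at B: UDL 28: wL³/(24EI) = 145.8/EI
  at A: point load 126.5 at a = 0.5: Pab(L + b)/(6LEI) = 90.13/EI
  at B: point load 126.5 at a = 0.5: Pab(L + a)/(6LEI) = 52.18/EI
  θ_A0 = 236/EI,  θ_B0 = 198/EI
Flexibility coefficients: a unit moment at one end gives L/(3EI) there and L/(6EI) at the far end, so f₁₁ = f₂₂ = 1.667/EI and f₁₂ = f₂₁ = 0.8333/EI.
Compatibility — zero rotation at each built-in end:
  1.667 M_A + 0.8333 M_B = 236
  0.8333 M_A + 1.667 M_B = 198
Solving the pair gives M_A = 109.6 kip·ft and M_B = 64.03 kip·ft (hogging).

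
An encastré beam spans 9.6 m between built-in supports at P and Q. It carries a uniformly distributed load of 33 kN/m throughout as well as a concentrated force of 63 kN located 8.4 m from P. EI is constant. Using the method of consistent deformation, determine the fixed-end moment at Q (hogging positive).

M_Q = 311.3 kN·m

Release both end moments; the primary structure is a simply-supported span PQ with redundants M_P and M_Q.
End rotations of the released simple span under the applied load (×1/EI):
  at P: UDL 33: wL³/(24EI) = 1217/EI
  at Q: UDL 33: wL³/(24EI) = 1217/EI
  at P: point load 63 at a = 8.4: Pab(L + b)/(6LEI) = 119.1/EI
  at Q: point load 63 at a = 8.4: Pab(L + a)/(6LEI) = 198.4/EI
  θ_P0 = 1336/EI,  θ_Q0 = 1415/EI
Flexibility coefficients: a unit moment at one end gives L/(3EI) there and L/(6EI) at the far end, so f₁₁ = f₂₂ = 3.2/EI and f₁₂ = f₂₁ = 1.6/EI.
Compatibility — zero rotation at each built-in end:
  3.2 M_P + 1.6 M_Q = 1336
  1.6 M_P + 3.2 M_Q = 1415
Solving the pair gives M_P = 261.7 kN·m and M_Q = 311.3 kN·m (hogging).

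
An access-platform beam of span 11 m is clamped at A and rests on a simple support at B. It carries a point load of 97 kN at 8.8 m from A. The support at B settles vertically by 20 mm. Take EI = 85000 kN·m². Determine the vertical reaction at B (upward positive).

Take the reaction at B as the redundant and release it; the primary structure is a cantilever fixed at A.
Deflection at B on the released cantilever, summing each load's contribution:
  point load 97 at a = 8.8: Pa²(3L − a)/(6EI) = 30297/EI
Flexibility coefficient — unit upward force at B: δ_{BB} = L³/(3EI) = 443.7/EI.
With EI = 85000 kN·m²: δ_0 = 0.35644 m and δ_{BB} = 0.00522 m/kN.
Compatibility — the beam at B must follow the support down by 0.02 m: δ_0 − R_B·δ_{BB} = 0.02, so R_B = (0.35644 − 0.02)/0.00522 = 64.46 kN.

R_B = 64.46 kN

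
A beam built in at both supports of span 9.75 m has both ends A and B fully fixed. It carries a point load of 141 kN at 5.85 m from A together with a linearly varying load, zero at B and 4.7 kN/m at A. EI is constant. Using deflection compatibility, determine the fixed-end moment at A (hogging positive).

M_A = 154.3 kN·m

Release both end moments; the primary structure is a simply-supported span AB with redundants M_A and M_B.
End rotations of the released simple span under the applied load (×1/EI):
  at A: point load 141 at a = 5.85: Pab(L + b)/(6LEI) = 750.6/EI
  at B: point load 141 at a = 5.85: Pab(L + a)/(6LEI) = 857.8/EI
  at A: triangular load, peak 4.7: w₀L³/(45EI) = 96.81/EI
  at B: triangular load, peak 4.7: 7w₀L³/(360EI) = 84.7/EI
  θ_A0 = 847.4/EI,  θ_B0 = 942.5/EI
Flexibility coefficients: a unit moment at one end gives L/(3EI) there and L/(6EI) at the far end, so f₁₁ = f₂₂ = 3.25/EI and f₁₂ = f₂₁ = 1.625/EI.
Compatibility — zero rotation at each built-in end:
  3.25 M_A + 1.625 M_B = 847.4
  1.625 M_A + 3.25 M_B = 942.5
Solving the pair gives M_A = 154.3 kN·m and M_B = 212.9 kN·m (hogging).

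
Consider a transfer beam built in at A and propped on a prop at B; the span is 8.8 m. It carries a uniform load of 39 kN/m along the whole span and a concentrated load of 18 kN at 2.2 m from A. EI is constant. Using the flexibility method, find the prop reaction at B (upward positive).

Release the roller at B. Primary structure: cantilever fixed at A.
Free-end deflection of the primary structure under the applied loading (downward +):
  UDL 39: wL⁴/(8EI) = 29235/EI
  point load 18 at a = 2.2: Pa²(3L − a)/(6EI) = 351.4/EI
  δ_0 = 29587/EI
Flexibility coefficient — unit upward force at B: δ_{BB} = L³/(3EI) = 227.2/EI.
The prop prevents deflection at B: R_B = δ_0/δ_{BB} = 29587/227.2 = 130.2 kN.

R_B = 130.2 kN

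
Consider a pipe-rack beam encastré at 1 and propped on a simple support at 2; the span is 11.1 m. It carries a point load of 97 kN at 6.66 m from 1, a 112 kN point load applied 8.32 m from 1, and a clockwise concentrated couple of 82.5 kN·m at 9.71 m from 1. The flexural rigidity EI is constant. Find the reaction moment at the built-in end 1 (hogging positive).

M_1 = 287.5 kN·m

Release the roller at 2. Primary structure: cantilever fixed at 1.
Free-end deflection of the primary structure under the applied loading (downward +):
  point load 97 at a = 6.66: Pa²(3L − a)/(6EI) = 19103/EI
  point load 112 at a = 8.32: Pa²(3L − a)/(6EI) = 32278/EI
  clockwise couple 82.5 at a = 9.71: M₀a(2L − a)/(2EI) = 5003/EI
  δ_0 = 56384/EI
Tip deflection under a unit load at 2: L³/(3EI) = 455.9/EI.
Compatibility at 2: δ_0 − R_2·δ_{22} = 0, so R_2 = 56384/455.9 = 123.7 kN.
Moment equilibrium about 1: M_1 = Σ(load moments about 1) − R_2·L = 1660 − 123.7×11.1 = 287.5 kN·m.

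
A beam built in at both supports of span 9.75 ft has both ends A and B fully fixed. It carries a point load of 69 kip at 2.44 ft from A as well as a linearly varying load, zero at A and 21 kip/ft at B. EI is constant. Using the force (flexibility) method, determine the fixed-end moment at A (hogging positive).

Take the two fixed-end moments M_A, M_B as redundants; the released structure is the simple span AB.
Simple-span end rotations at A and B under the given loads:
  at A: point load 69 at a = 2.44: Pab(L + b)/(6LEI) = 358.9/EI
  at B: point load 69 at a = 2.44: Pab(L + a)/(6LEI) = 256.5/EI
  at A: triangular load, peak 21: 7w₀L³/(360EI) = 378.5/EI
  at B: triangular load, peak 21: w₀L³/(45EI) = 432.5/EI
  θ_A0 = 737.4/EI,  θ_B0 = 689/EI
Flexibility coefficients: a unit moment at one end gives L/(3EI) there and L/(6EI) at the far end, so f₁₁ = f₂₂ = 3.25/EI and f₁₂ = f₂₁ = 1.625/EI.
Compatibility — zero rotation at each built-in end:
  3.25 M_A + 1.625 M_B = 737.4
  1.625 M_A + 3.25 M_B = 689
Solving the pair gives M_A = 161.2 kip·ft and M_B = 131.4 kip·ft (hogging).

M_A = 161.2 kip·ft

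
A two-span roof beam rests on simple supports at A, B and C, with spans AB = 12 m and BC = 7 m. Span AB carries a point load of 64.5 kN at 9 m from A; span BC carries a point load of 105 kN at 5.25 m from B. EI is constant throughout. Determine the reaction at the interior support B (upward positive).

Release continuity at B by inserting a hinge; the redundant is the internal moment M_B. The primary structure is two simply-supported spans AB and BC.
Rotations at B on the released spans (each span's end-slope, ×1/EI):
  span AB: point load 64.5 at a = 9: Pab(L + a)/(6LEI) = 507.9/EI
  span BC: point load 105 at a = 5.25: Pab(L + b)/(6LEI) = 201/EI
  relative rotation θ_0 = (507.9 + 201)/EI = 708.9/EI
A unit hogging moment at B produces rotation L₁/(3EI) + L₂/(3EI) = 6.333/EI.
Compatibility: M_B·(L₁+L₂)/(3EI) = θ_0, giving M_B = 111.9 kN·m (hogging).
Span AB, ΣM about A with M_B applied at B: R_B^{AB}·12 = 580.5 + 111.9, so R_B^{AB} = 57.7 kN and R_A = 64.5 − 57.7 = 6.797 kN.
Span BC, ΣM about C: R_B^{BC}·7 = 183.8 + 111.9, so R_B^{BC} = 42.24 kN and R_C = 105 − 42.24 = 62.76 kN.
R_B = 57.7 + 42.24 = 99.94 kN.

R_B = 99.94 kN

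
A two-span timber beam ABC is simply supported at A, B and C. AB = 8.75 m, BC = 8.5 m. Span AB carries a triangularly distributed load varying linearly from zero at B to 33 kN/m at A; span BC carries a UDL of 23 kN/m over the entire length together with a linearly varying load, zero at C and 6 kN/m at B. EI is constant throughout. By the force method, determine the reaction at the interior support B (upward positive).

R_B = 207.3 kN

Insert a hinge at B; M_B is the redundant, and each span becomes simply supported.
Rotations at B on the released spans (each span's end-slope, ×1/EI):
  span AB: triangular load, peak 33: 7w₀L³/(360EI) = 429.9/EI
  span BC: UDL 23: wL³/(24EI) = 588.5/EI
  span BC: triangular load, peak 6: w₀L³/(45EI) = 81.88/EI
  relative rotation θ_0 = (429.9 + 670.4)/EI = 1100/EI
A unit hogging moment at B produces rotation L₁/(3EI) + L₂/(3EI) = 5.75/EI.
Slope continuity at B: θ_0 = M_B·5.75/EI, so M_B = 1100/5.75 = 191.4 kN·m (hogging).
Span AB, ΣM about A with M_B applied at B: R_B^{AB}·8.75 = 421.1 + 191.4, so R_B^{AB} = 69.99 kN and R_A = 144.4 − 69.99 = 74.38 kN.
Span BC, ΣM about C: R_B^{BC}·8.5 = 975.4 + 191.4, so R_B^{BC} = 137.3 kN and R_C = 221 − 137.3 = 83.74 kN.
R_B = 69.99 + 137.3 = 207.3 kN.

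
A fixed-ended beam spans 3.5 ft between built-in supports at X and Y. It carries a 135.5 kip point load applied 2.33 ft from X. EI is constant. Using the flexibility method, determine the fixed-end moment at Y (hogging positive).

M_Y = 70.26 kip·ft

Release both end moments; the primary structure is a simply-supported span XY with redundants M_X and M_Y.
Simple-span end rotations at X and Y under the given loads:
  at X: point load 135.5 at a = 2.33: Pab(L + b)/(6LEI) = 82.14/EI
  at Y: point load 135.5 at a = 2.33: Pab(L + a)/(6LEI) = 102.5/EI
  θ_X0 = 82.14/EI,  θ_Y0 = 102.5/EI
Flexibility coefficients: a unit moment at one end gives L/(3EI) there and L/(6EI) at the far end, so f₁₁ = f₂₂ = 1.167/EI and f₁₂ = f₂₁ = 0.5833/EI.
Compatibility — zero rotation at each built-in end:
  1.167 M_X + 0.5833 M_Y = 82.14
  0.5833 M_X + 1.167 M_Y = 102.5
Solving the pair gives M_X = 35.28 kip·ft and M_Y = 70.26 kip·ft (hogging).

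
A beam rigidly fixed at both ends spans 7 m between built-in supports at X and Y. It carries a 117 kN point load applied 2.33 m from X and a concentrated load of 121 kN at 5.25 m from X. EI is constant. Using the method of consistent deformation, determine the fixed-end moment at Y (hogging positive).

M_Y = 179.6 kN·m

Release both end moments; the primary structure is a simply-supported span XY with redundants M_X and M_Y.
End rotations of the released simple span under the applied load (×1/EI):
  at X: point load 117 at a = 2.33: Pab(L + b)/(6LEI) = 353.7/EI
  at Y: point load 117 at a = 2.33: Pab(L + a)/(6LEI) = 282.8/EI
  at X: point load 121 at a = 5.25: Pab(L + b)/(6LEI) = 231.6/EI
  at Y: point load 121 at a = 5.25: Pab(L + a)/(6LEI) = 324.2/EI
  θ_X0 = 585.3/EI,  θ_Y0 = 607/EI
Flexibility coefficients: a unit moment at one end gives L/(3EI) there and L/(6EI) at the far end, so f₁₁ = f₂₂ = 2.333/EI and f₁₂ = f₂₁ = 1.167/EI.
Compatibility — zero rotation at each built-in end:
  2.333 M_X + 1.167 M_Y = 585.3
  1.167 M_X + 2.333 M_Y = 607
Solving the pair gives M_X = 161 kN·m and M_Y = 179.6 kN·m (hogging).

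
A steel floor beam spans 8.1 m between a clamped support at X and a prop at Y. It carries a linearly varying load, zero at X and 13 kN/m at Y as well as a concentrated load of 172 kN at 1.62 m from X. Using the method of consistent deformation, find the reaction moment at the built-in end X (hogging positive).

M_X = 250.4 kN·m

Take the reaction at Y as the redundant and release it; the primary structure is a cantilever fixed at X.
Deflection at Y on the released cantilever, summing each load's contribution:
  triangular load, peak 13 at the free end: 11w₀L⁴/(120EI) = 5130/EI
  point load 172 at a = 1.62: Pa²(3L − a)/(6EI) = 1706/EI
  δ_0 = 6836/EI
Tip deflection under a unit load at Y: L³/(3EI) = 177.1/EI.
Compatibility at Y: δ_0 − R_Y·δ_{YY} = 0, so R_Y = 6836/177.1 = 38.59 kN.
Moment equilibrium about X: M_X = Σ(load moments about X) − R_Y·L = 563 − 38.59×8.1 = 250.4 kN·m.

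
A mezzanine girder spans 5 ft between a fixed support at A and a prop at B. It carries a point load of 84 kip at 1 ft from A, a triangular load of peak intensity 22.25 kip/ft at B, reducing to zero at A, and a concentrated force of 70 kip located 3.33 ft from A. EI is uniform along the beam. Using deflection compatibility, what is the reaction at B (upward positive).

R_B = 71.53 kip

Remove the prop at B; the released (primary) structure is a cantilever built in at A.
Free-end deflection of the primary structure under the applied loading (downward +):
  point load 84 at a = 1: Pa²(3L − a)/(6EI) = 196/EI
  triangular load, peak 22.25 at the free end: 11w₀L⁴/(120EI) = 1275/EI
  point load 70 at a = 3.33: Pa²(3L − a)/(6EI) = 1510/EI
  δ_0 = 2980/EI
Tip deflection under a unit load at B: L³/(3EI) = 41.67/EI.
The prop prevents deflection at B: R_B = δ_0/δ_{BB} = 2980/41.67 = 71.53 kip.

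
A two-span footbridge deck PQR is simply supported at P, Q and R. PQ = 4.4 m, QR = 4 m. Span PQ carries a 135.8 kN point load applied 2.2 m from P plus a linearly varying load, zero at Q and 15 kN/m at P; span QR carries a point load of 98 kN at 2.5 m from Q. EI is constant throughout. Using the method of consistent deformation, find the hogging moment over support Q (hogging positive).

M_Q = 97.64 kN·m

Insert a hinge at Q; M_Q is the redundant, and each span becomes simply supported.
Rotations at Q on the released spans (each span's end-slope, ×1/EI):
  span PQ: point load 135.8 at a = 2.2: Pab(L + a)/(6LEI) = 164.3/EI
  span PQ: triangular load, peak 15: 7w₀L³/(360EI) = 24.85/EI
  span QR: point load 98 at a = 2.5: Pab(L + b)/(6LEI) = 84.22/EI
  relative rotation θ_0 = (189.2 + 84.22)/EI = 273.4/EI
A unit hogging moment at Q produces rotation L₁/(3EI) + L₂/(3EI) = 2.8/EI.
Compatibility: M_Q·(L₁+L₂)/(3EI) = θ_0, giving M_Q = 97.64 kN·m (hogging).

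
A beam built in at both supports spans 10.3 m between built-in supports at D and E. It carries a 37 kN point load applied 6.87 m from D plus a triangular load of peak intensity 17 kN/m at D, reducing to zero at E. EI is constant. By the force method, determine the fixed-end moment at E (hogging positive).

M_E = 116.6 kN·m

Release both end moments; the primary structure is a simply-supported span DE with redundants M_D and M_E.
End rotations of the released simple span under the applied load (×1/EI):
  at D: point load 37 at a = 6.87: Pab(L + b)/(6LEI) = 193.7/EI
  at E: point load 37 at a = 6.87: Pab(L + a)/(6LEI) = 242.2/EI
  at D: triangular load, peak 17: w₀L³/(45EI) = 412.8/EI
  at E: triangular load, peak 17: 7w₀L³/(360EI) = 361.2/EI
  θ_D0 = 606.5/EI,  θ_E0 = 603.4/EI
Flexibility coefficients: a unit moment at one end gives L/(3EI) there and L/(6EI) at the far end, so f₁₁ = f₂₂ = 3.433/EI and f₁₂ = f₂₁ = 1.717/EI.
Compatibility — zero rotation at each built-in end:
  3.433 M_D + 1.717 M_E = 606.5
  1.717 M_D + 3.433 M_E = 603.4
Solving the pair gives M_D = 118.4 kN·m and M_E = 116.6 kN·m (hogging).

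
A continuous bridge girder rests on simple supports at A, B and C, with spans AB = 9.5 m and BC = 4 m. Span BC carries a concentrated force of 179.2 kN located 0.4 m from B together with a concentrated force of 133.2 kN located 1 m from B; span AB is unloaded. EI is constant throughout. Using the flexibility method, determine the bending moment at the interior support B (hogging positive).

Insert a hinge at B; M_B is the redundant, and each span becomes simply supported.
Rotations at B on the released spans (each span's end-slope, ×1/EI):
  span BC: point load 179.2 at a = 0.4: Pab(L + b)/(6LEI) = 81.72/EI
  span BC: point load 133.2 at a = 1: Pab(L + b)/(6LEI) = 116.5/EI
  relative rotation θ_0 = (0 + 198.3)/EI = 198.3/EI
A unit hogging moment at B produces rotation L₁/(3EI) + L₂/(3EI) = 4.5/EI.
Slope continuity at B: θ_0 = M_B·4.5/EI, so M_B = 198.3/4.5 = 44.06 kN·m (hogging).

M_B = 44.06 kN·m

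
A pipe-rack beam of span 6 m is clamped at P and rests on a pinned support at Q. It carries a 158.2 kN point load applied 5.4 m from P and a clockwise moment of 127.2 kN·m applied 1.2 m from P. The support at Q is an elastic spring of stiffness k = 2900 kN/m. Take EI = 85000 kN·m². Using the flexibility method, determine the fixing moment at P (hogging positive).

Take the reaction at Q as the redundant and release it; the primary structure is a cantilever fixed at P.
Free-end deflection of the primary structure under the applied loading (downward +):
  point load 158.2 at a = 5.4: Pa²(3L − a)/(6EI) = 9688/EI
  clockwise couple 127.2 at a = 1.2: M₀a(2L − a)/(2EI) = 824.3/EI
  δ_0 = 10512/EI
Flexibility coefficient — unit upward force at Q: δ_{QQ} = L³/(3EI) = 72/EI.
With EI = 85000 kN·m²: δ_0 = 0.12367 m and δ_{QQ} = 0.000847 m/kN.
Compatibility — the spring shortens by R_Q/k under the reaction it provides: δ_0 − R_Q·δ_{QQ} = R_Q/k. With 1/k = 0.000345 m/kN, R_Q = δ_0 / (δ_{QQ} + 1/k) = 0.12367 / (0.000847 + 0.000345) = 103.8 kN.
Moment equilibrium about P: M_P = Σ(load moments about P) − R_Q·L = 981.5 − 103.8×6 = 358.9 kN·m.

M_P = 358.9 kN·m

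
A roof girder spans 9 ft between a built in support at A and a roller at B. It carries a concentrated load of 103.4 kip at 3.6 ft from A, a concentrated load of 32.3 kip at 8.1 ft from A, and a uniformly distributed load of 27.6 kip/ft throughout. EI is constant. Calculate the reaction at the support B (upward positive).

R_B = 142.1 kip

Release the roller at B. Primary structure: cantilever fixed at A.
Downward deflection at the released point B due to the loads:
  point load 103.4 at a = 3.6: Pa²(3L − a)/(6EI) = 5226/EI
  point load 32.3 at a = 8.1: Pa²(3L − a)/(6EI) = 6675/EI
  UDL 27.6: wL⁴/(8EI) = 22635/EI
  δ_0 = 34537/EI
Tip deflection under a unit load at B: L³/(3EI) = 243/EI.
Compatibility at B: δ_0 − R_B·δ_{BB} = 0, so R_B = 34537/243 = 142.1 kip.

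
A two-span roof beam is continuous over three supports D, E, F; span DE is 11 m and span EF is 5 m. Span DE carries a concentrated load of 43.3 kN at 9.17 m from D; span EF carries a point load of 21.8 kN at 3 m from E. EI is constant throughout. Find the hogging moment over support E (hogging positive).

Take M_E as the redundant. Released structure: two simple spans DE and EF with a hinge at E.
Rotations at E on the released spans (each span's end-slope, ×1/EI):
  span DE: point load 43.3 at a = 9.17: Pab(L + a)/(6LEI) = 222.1/EI
  span EF: point load 21.8 at a = 3: Pab(L + b)/(6LEI) = 30.52/EI
  relative rotation θ_0 = (222.1 + 30.52)/EI = 252.6/EI
A unit hogging moment at E produces rotation L₁/(3EI) + L₂/(3EI) = 5.333/EI.
Slope continuity at E: θ_0 = M_E·5.333/EI, so M_E = 252.6/5.333 = 47.36 kN·m (hogging).

M_E = 47.36 kN·m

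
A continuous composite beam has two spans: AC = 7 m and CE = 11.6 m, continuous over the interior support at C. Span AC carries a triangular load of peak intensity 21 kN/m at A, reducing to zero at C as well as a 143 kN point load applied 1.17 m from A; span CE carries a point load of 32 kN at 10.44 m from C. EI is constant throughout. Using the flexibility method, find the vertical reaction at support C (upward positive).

Take M_C as the redundant. Released structure: two simple spans AC and CE with a hinge at C.
Rotations at C on the released spans (each span's end-slope, ×1/EI):
  span AC: triangular load, peak 21: 7w₀L³/(360EI) = 140.1/EI
  span AC: point load 143 at a = 1.17: Pab(L + a)/(6LEI) = 189.7/EI
  span CE: point load 32 at a = 10.44: Pab(L + b)/(6LEI) = 71.05/EI
  relative rotation θ_0 = (329.8 + 71.05)/EI = 400.8/EI
A unit hogging moment at C produces rotation L₁/(3EI) + L₂/(3EI) = 6.2/EI.
Compatibility: M_C·(L₁+L₂)/(3EI) = θ_0, giving M_C = 64.65 kN·m (hogging).
Span AC, ΣM about A with M_C applied at C: R_C^{AC}·7 = 338.8 + 64.65, so R_C^{AC} = 57.64 kN and R_A = 216.5 − 57.64 = 158.9 kN.
Span CE, ΣM about E: R_C^{CE}·11.6 = 37.12 + 64.65, so R_C^{CE} = 8.774 kN and R_E = 32 − 8.774 = 23.23 kN.
R_C = 57.64 + 8.774 = 66.41 kN.

R_C = 66.41 kN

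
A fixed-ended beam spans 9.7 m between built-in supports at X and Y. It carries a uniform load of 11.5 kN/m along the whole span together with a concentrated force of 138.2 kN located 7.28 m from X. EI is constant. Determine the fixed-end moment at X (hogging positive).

Take the two fixed-end moments M_X, M_Y as redundants; the released structure is the simple span XY.
End rotations of the released simple span under the applied load (×1/EI):
  at X: UDL 11.5: wL³/(24EI) = 437.3/EI
  at Y: UDL 11.5: wL³/(24EI) = 437.3/EI
  at X: point load 138.2 at a = 7.28: Pab(L + b)/(6LEI) = 507/EI
  at Y: point load 138.2 at a = 7.28: Pab(L + a)/(6LEI) = 710.3/EI
  θ_X0 = 944.4/EI,  θ_Y0 = 1148/EI
Flexibility coefficients: a unit moment at one end gives L/(3EI) there and L/(6EI) at the far end, so f₁₁ = f₂₂ = 3.233/EI and f₁₂ = f₂₁ = 1.617/EI.
Compatibility — zero rotation at each built-in end:
  3.233 M_X + 1.617 M_Y = 944.4
  1.617 M_X + 3.233 M_Y = 1148
Solving the pair gives M_X = 152.8 kN·m and M_Y = 278.6 kN·m (hogging).

M_X = 152.8 kN·m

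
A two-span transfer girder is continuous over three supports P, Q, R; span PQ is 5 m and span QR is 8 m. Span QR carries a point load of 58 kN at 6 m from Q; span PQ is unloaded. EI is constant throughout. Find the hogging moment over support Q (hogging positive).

M_Q = 33.46 kN·m

Release continuity at Q by inserting a hinge; the redundant is the internal moment M_Q. The primary structure is two simply-supported spans PQ and QR.
Rotations at Q on the released spans (each span's end-slope, ×1/EI):
  span QR: point load 58 at a = 6: Pab(L + b)/(6LEI) = 145/EI
  relative rotation θ_0 = (0 + 145)/EI = 145/EI
A unit hogging moment at Q produces rotation L₁/(3EI) + L₂/(3EI) = 4.333/EI.
Slope continuity at Q: θ_0 = M_Q·4.333/EI, so M_Q = 145/4.333 = 33.46 kN·m (hogging).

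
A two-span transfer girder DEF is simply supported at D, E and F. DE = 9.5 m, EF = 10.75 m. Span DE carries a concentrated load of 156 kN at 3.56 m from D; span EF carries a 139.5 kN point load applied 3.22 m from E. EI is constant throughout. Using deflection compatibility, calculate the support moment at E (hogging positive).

M_E = 254 kN·m

Insert a hinge at E; M_E is the redundant, and each span becomes simply supported.
Discontinuity in slope at E on the released structure — sum the simple-span end rotations:
  span DE: point load 156 at a = 3.56: Pab(L + a)/(6LEI) = 755.8/EI
  span EF: point load 139.5 at a = 3.22: Pab(L + b)/(6LEI) = 958.6/EI
  relative rotation θ_0 = (755.8 + 958.6)/EI = 1714/EI
A unit hogging moment at E produces rotation L₁/(3EI) + L₂/(3EI) = 6.75/EI.
Slope continuity at E: θ_0 = M_E·6.75/EI, so M_E = 1714/6.75 = 254 kN·m (hogging).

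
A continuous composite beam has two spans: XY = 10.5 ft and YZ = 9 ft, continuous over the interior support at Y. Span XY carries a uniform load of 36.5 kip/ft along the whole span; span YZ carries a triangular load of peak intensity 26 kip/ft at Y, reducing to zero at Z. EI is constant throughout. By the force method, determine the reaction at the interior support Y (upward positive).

Insert a hinge at Y; M_Y is the redundant, and each span becomes simply supported.
Rotations at Y on the released spans (each span's end-slope, ×1/EI):
  span XY: UDL 36.5: wL³/(24EI) = 1761/EI
  span YZ: triangular load, peak 26: w₀L³/(45EI) = 421.2/EI
  relative rotation θ_0 = (1761 + 421.2)/EI = 2182/EI
A unit hogging moment at Y produces rotation L₁/(3EI) + L₂/(3EI) = 6.5/EI.
Slope continuity at Y: θ_0 = M_Y·6.5/EI, so M_Y = 2182/6.5 = 335.7 kip·ft (hogging).
Span XY, ΣM about X with M_Y applied at Y: R_Y^{XY}·10.5 = 2012 + 335.7, so R_Y^{XY} = 223.6 kip and R_X = 383.2 − 223.6 = 159.7 kip.
Span YZ, ΣM about Z: R_Y^{YZ}·9 = 702 + 335.7, so R_Y^{YZ} = 115.3 kip and R_Z = 117 − 115.3 = 1.705 kip.
R_Y = 223.6 + 115.3 = 338.9 kip.

R_Y = 338.9 kip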